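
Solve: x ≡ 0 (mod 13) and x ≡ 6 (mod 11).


M = 13*11 = 143
M1 = M/13 = 11, M2 = M/11 = 13
M1^(-1) mod 13 = 6, M2^(-1) mod 11 = 6
x = 0*11*6 + 6*13*6 = 468
468 mod 143 = 39
Check: 39 mod 13 = 0 ✓, 39 mod 11 = 6 ✓

x ≡ 39 (mod 143)


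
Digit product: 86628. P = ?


8 × 6 × 6 × 2 × 8 = 4608


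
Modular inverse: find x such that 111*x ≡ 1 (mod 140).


Use the extended Euclidean algorithm on (140, 111); each row r = 140*s + 111*t:
r=140, s=1, t=0
r=111, s=0, t=1
q=1: r=29, s=1, t=-1   [140*(1) + 111*(-1) = 29]
q=3: r=24, s=-3, t=4   [140*(-3) + 111*(4) = 24]
q=1: r=5, s=4, t=-5   [140*(4) + 111*(-5) = 5]
q=4: r=4, s=-19, t=24   [140*(-19) + 111*(24) = 4]
q=1: r=1, s=23, t=-29   [140*(23) + 111*(-29) = 1]
q=4: r=0, s=-111, t=140   [140*(-111) + 111*(140) = 0]
GCD = 1 with t = -29, so 111*(-29) ≡ 1 (mod 140)
Inverse = -29 mod 140 = 111
Check: 111 * 111 = 12321 ≡ 1 (mod 140)

111^(-1) ≡ 111 (mod 140)


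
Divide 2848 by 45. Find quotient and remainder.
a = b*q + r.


2848 = 45 * 63 + 13
Check: 2835 + 13 = 2848

q = 63, r = 13


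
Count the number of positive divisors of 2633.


2633 = 2633^1
d(2633) = (1+1) = 2

2 divisors


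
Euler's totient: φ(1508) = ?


1508 = 2^2 × 13 × 29
Prime factors: 2, 13, 29
φ(1508) = 1508 × (1-1/2) × (1-1/13) × (1-1/29)
= 1508 × 1/2 × 12/13 × 28/29 = 672

φ(1508) = 672


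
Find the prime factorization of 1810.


1810 / 2 = 905
905 / 5 = 181
181 / 181 = 1
1810 = 2 × 5 × 181


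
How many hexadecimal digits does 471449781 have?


471449781 in base 16 = 1C19C0B5
Number of digits = 8

8 digits (base 16)


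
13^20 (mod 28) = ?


13^1 mod 28 = 13
13^2 mod 28 = 1
13^3 mod 28 = 13
13^4 mod 28 = 1
13^5 mod 28 = 13
13^6 mod 28 = 1
13^7 mod 28 = 13
13^8 mod 28 = 1
13^9 mod 28 = 13
13^10 mod 28 = 1
13^11 mod 28 = 13
13^12 mod 28 = 1
13^13 mod 28 = 13
13^14 mod 28 = 1
13^15 mod 28 = 13
13^16 mod 28 = 1
13^17 mod 28 = 13
13^18 mod 28 = 1
13^19 mod 28 = 13
13^20 mod 28 = 1


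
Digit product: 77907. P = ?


7 × 7 × 9 × 0 × 7 = 0


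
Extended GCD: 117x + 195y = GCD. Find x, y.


Tabular extended Euclidean (each row: r = 117*s + 195*t):
r=117, s=1, t=0
r=195, s=0, t=1
q=0: r=117, s=1, t=0   [117*(1) + 195*(0) = 117]
q=1: r=78, s=-1, t=1   [117*(-1) + 195*(1) = 78]
q=1: r=39, s=2, t=-1   [117*(2) + 195*(-1) = 39]
q=2: r=0, s=-5, t=3   [117*(-5) + 195*(3) = 0]
GCD = 39; from the row with r=39: x=2, y=-1
Check: 117*(2) + 195*(-1) = 234 - 195 = 39

GCD = 39, x = 2, y = -1


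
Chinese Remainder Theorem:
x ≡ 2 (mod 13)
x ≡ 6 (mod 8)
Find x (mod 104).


M = 13*8 = 104
M1 = M/13 = 8, M2 = M/8 = 13
M1^(-1) mod 13 = 5, M2^(-1) mod 8 = 5
x = 2*8*5 + 6*13*5 = 470
470 mod 104 = 54
Check: 54 mod 13 = 2 ✓, 54 mod 8 = 6 ✓

x ≡ 54 (mod 104)


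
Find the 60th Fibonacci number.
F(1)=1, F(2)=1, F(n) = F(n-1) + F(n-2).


Sequence: 1, 1, 2, 3, 5, 8, 13, 21, 34, 55, 89, 144, 233, 377, 610, 987, 1597, 2584, 4181, 6765, 10946, 17711, 28657, 46368, 75025, 121393, 196418, 317811, 514229, 832040, 1346269, 2178309, 3524578, 5702887, 9227465, 14930352, 24157817, 39088169, 63245986, 102334155, 165580141, 267914296, 433494437, 701408733, 1134903170, 1836311903, 2971215073, 4807526976, 7778742049, 12586269025, 20365011074, 32951280099, 53316291173, 86267571272, 139583862445, 225851433717, 365435296162, 591286729879, 956722026041, 1548008755920
F(60) = 1548008755920


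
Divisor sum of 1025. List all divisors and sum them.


Divisors of 1025: 1, 5, 25, 41, 205, 1025
Sum = 1 + 5 + 25 + 41 + 205 + 1025 = 1302

σ(1025) = 1302


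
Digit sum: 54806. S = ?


5 + 4 + 8 + 0 + 6 = 23


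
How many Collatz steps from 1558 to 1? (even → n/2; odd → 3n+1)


1558 → 779 → 2338 → 1169 → 3508 → 1754 → 877 → 2632 → 1316 → 658 → 329 → 988 → 494 → 247 → 742 → 371 → 1114 → 557 → 1672 → 836 → 418 → 209 → 628 → 314 → 157 → 472 → 236 → 118 → 59 → 178 → 89 → 268 → 134 → 67 → 202 → 101 → 304 → 152 → 76 → 38 → 19 → 58 → 29 → 88 → 44 → 22 → 11 → 34 → 17 → 52 → 26 → 13 → 40 → 20 → 10 → 5 → 16 → 8 → 4 → 2 → 1
Total steps = 60

60 steps


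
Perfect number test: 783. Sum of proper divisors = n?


Proper divisors of 783: 1, 3, 9, 27, 29, 87, 261
Sum = 1 + 3 + 9 + 27 + 29 + 87 + 261 = 417

No, 783 is not perfect (417 ≠ 783)


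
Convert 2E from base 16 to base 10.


2E (base 16) = 46 (decimal)
46 (decimal) = 46 (base 10)


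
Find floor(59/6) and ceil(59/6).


59/6 = 9.8333
floor = 9
ceil = 10

floor = 9, ceil = 10


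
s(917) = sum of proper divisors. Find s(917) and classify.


Proper divisors: 1, 7, 131
Sum = 1 + 7 + 131 = 139
139 < 917 → deficient

s(917) = 139 (deficient)


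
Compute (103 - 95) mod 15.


103 - 95 = 8
8 mod 15 = 8


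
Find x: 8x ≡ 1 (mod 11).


GCD(8, 11) = 1, unique solution
a^(-1) mod 11 = 7
x = 7 * 1 mod 11 = 7

x ≡ 7 (mod 11)


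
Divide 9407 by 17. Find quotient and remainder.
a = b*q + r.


9407 = 17 * 553 + 6
Check: 9401 + 6 = 9407

q = 553, r = 6


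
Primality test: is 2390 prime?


2390 / 2 = 1195 (exact division)
2390 is NOT prime.

No, 2390 is not prime


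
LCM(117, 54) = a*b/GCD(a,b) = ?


GCD(117, 54) = 9
LCM = 117*54/9 = 6318/9 = 702

LCM = 702


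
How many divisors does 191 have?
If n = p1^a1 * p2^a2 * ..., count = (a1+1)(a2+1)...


191 = 191^1
d(191) = (1+1) = 2

2 divisors


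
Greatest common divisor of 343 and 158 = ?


343 = 2 * 158 + 27
158 = 5 * 27 + 23
27 = 1 * 23 + 4
23 = 5 * 4 + 3
4 = 1 * 3 + 1
3 = 3 * 1 + 0
GCD = 1


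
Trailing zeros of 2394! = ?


floor(2394/5) = 478
floor(2394/25) = 95
floor(2394/125) = 19
floor(2394/625) = 3
Total = 595

595 trailing zeros


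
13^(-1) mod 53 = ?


Use the extended Euclidean algorithm on (53, 13); each row r = 53*s + 13*t:
r=53, s=1, t=0
r=13, s=0, t=1
q=4: r=1, s=1, t=-4   [53*(1) + 13*(-4) = 1]
q=13: r=0, s=-13, t=53   [53*(-13) + 13*(53) = 0]
GCD = 1 with t = -4, so 13*(-4) ≡ 1 (mod 53)
Inverse = -4 mod 53 = 49
Check: 13 * 49 = 637 ≡ 1 (mod 53)

13^(-1) ≡ 49 (mod 53)


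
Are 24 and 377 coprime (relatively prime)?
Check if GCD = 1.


Euclidean algorithm:
377 = 15 * 24 + 17
24 = 1 * 17 + 7
17 = 2 * 7 + 3
7 = 2 * 3 + 1
3 = 3 * 1 + 0
GCD(24, 377) = 1

Yes, coprime (GCD = 1)


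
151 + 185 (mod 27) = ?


151 + 185 = 336
336 mod 27 = 12


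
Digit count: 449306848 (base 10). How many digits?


449306848 has 9 digits in base 10
floor(log10(449306848)) + 1 = floor(8.6525) + 1 = 9

9 digits (base 10)


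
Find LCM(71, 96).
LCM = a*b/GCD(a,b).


GCD(71, 96) = 1
LCM = 71*96/1 = 6816/1 = 6816

LCM = 6816


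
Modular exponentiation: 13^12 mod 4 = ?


13^1 mod 4 = 1
13^2 mod 4 = 1
13^3 mod 4 = 1
13^4 mod 4 = 1
13^5 mod 4 = 1
13^6 mod 4 = 1
13^7 mod 4 = 1
13^8 mod 4 = 1
13^9 mod 4 = 1
13^10 mod 4 = 1
13^11 mod 4 = 1
13^12 mod 4 = 1


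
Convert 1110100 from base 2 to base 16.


1110100 (base 2) = 116 (decimal)
116 (decimal) = 74 (base 16)


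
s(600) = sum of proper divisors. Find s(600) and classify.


Proper divisors: 1, 2, 3, 4, 5, 6, 8, 10, 12, 15, 20, 24, 25, 30, 40, 50, 60, 75, 100, 120, 150, 200, 300
Sum = 1 + 2 + 3 + 4 + 5 + 6 + 8 + 10 + 12 + 15 + 20 + 24 + 25 + 30 + 40 + 50 + 60 + 75 + 100 + 120 + 150 + 200 + 300 = 1260
1260 > 600 → abundant

s(600) = 1260 (abundant)


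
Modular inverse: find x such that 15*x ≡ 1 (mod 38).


Use the extended Euclidean algorithm on (38, 15); each row r = 38*s + 15*t:
r=38, s=1, t=0
r=15, s=0, t=1
q=2: r=8, s=1, t=-2   [38*(1) + 15*(-2) = 8]
q=1: r=7, s=-1, t=3   [38*(-1) + 15*(3) = 7]
q=1: r=1, s=2, t=-5   [38*(2) + 15*(-5) = 1]
q=7: r=0, s=-15, t=38   [38*(-15) + 15*(38) = 0]
GCD = 1 with t = -5, so 15*(-5) ≡ 1 (mod 38)
Inverse = -5 mod 38 = 33
Check: 15 * 33 = 495 ≡ 1 (mod 38)

15^(-1) ≡ 33 (mod 38)


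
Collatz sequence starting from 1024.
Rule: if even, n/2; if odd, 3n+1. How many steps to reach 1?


1024 → 512 → 256 → 128 → 64 → 32 → 16 → 8 → 4 → 2 → 1
Total steps = 10

10 steps


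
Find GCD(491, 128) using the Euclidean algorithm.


491 = 3 * 128 + 107
128 = 1 * 107 + 21
107 = 5 * 21 + 2
21 = 10 * 2 + 1
2 = 2 * 1 + 0
GCD = 1


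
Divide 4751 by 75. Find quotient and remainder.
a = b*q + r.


4751 = 75 * 63 + 26
Check: 4725 + 26 = 4751

q = 63, r = 26


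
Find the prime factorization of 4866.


4866 / 2 = 2433
2433 / 3 = 811
811 / 811 = 1
4866 = 2 × 3 × 811


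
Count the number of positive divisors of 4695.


4695 = 3^1 × 5^1 × 313^1
d(4695) = (1+1) × (1+1) × (1+1) = 8

8 divisors


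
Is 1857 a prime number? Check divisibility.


1857 / 3 = 619 (exact division)
1857 is NOT prime.

No, 1857 is not prime


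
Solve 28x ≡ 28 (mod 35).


GCD(28, 35) = 7 divides 28
Divide: 4x ≡ 4 (mod 5)
x ≡ 1 (mod 5)


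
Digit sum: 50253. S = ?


5 + 0 + 2 + 5 + 3 = 15


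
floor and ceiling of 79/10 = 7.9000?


79/10 = 7.9000
floor = 7
ceil = 8

floor = 7, ceil = 8


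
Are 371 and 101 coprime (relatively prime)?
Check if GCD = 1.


Euclidean algorithm:
371 = 3 * 101 + 68
101 = 1 * 68 + 33
68 = 2 * 33 + 2
33 = 16 * 2 + 1
2 = 2 * 1 + 0
GCD(371, 101) = 1

Yes, coprime (GCD = 1)


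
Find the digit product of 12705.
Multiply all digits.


1 × 2 × 7 × 0 × 5 = 0


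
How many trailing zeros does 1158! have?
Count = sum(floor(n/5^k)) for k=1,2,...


floor(1158/5) = 231
floor(1158/25) = 46
floor(1158/125) = 9
floor(1158/625) = 1
Total = 287

287 trailing zeros


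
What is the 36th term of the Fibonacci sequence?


Sequence: 1, 1, 2, 3, 5, 8, 13, 21, 34, 55, 89, 144, 233, 377, 610, 987, 1597, 2584, 4181, 6765, 10946, 17711, 28657, 46368, 75025, 121393, 196418, 317811, 514229, 832040, 1346269, 2178309, 3524578, 5702887, 9227465, 14930352
F(36) = 14930352


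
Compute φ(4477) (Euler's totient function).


4477 = 11^2 × 37
Prime factors: 11, 37
φ(4477) = 4477 × (1-1/11) × (1-1/37)
= 4477 × 10/11 × 36/37 = 3960

φ(4477) = 3960


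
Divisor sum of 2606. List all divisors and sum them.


Divisors of 2606: 1, 2, 1303, 2606
Sum = 1 + 2 + 1303 + 2606 = 3912

σ(2606) = 3912


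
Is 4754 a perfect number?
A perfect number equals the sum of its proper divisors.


Proper divisors of 4754: 1, 2, 2377
Sum = 1 + 2 + 2377 = 2380

No, 4754 is not perfect (2380 ≠ 4754)


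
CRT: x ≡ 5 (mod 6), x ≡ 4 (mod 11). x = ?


M = 6*11 = 66
M1 = M/6 = 11, M2 = M/11 = 6
M1^(-1) mod 6 = 5, M2^(-1) mod 11 = 2
x = 5*11*5 + 4*6*2 = 323
323 mod 66 = 59
Check: 59 mod 6 = 5 ✓, 59 mod 11 = 4 ✓

x ≡ 59 (mod 66)


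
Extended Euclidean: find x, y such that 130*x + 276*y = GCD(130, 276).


Tabular extended Euclidean (each row: r = 130*s + 276*t):
r=130, s=1, t=0
r=276, s=0, t=1
q=0: r=130, s=1, t=0   [130*(1) + 276*(0) = 130]
q=2: r=16, s=-2, t=1   [130*(-2) + 276*(1) = 16]
q=8: r=2, s=17, t=-8   [130*(17) + 276*(-8) = 2]
q=8: r=0, s=-138, t=65   [130*(-138) + 276*(65) = 0]
GCD = 2; from the row with r=2: x=17, y=-8
Check: 130*(17) + 276*(-8) = 2210 - 2208 = 2

GCD = 2, x = 17, y = -8


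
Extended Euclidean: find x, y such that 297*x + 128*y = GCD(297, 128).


Tabular extended Euclidean (each row: r = 297*s + 128*t):
r=297, s=1, t=0
r=128, s=0, t=1
q=2: r=41, s=1, t=-2   [297*(1) + 128*(-2) = 41]
q=3: r=5, s=-3, t=7   [297*(-3) + 128*(7) = 5]
q=8: r=1, s=25, t=-58   [297*(25) + 128*(-58) = 1]
q=5: r=0, s=-128, t=297   [297*(-128) + 128*(297) = 0]
GCD = 1; from the row with r=1: x=25, y=-58
Check: 297*(25) + 128*(-58) = 7425 - 7424 = 1

GCD = 1, x = 25, y = -58


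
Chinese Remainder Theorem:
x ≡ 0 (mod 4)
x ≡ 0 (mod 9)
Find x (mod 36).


M = 4*9 = 36
M1 = M/4 = 9, M2 = M/9 = 4
M1^(-1) mod 4 = 1, M2^(-1) mod 9 = 7
x = 0*9*1 + 0*4*7 = 0
0 mod 36 = 0
Check: 0 mod 4 = 0 ✓, 0 mod 9 = 0 ✓

x ≡ 0 (mod 36)


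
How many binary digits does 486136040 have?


486136040 in base 2 = 11100111110011101100011101000
Number of digits = 29

29 digits (base 2)


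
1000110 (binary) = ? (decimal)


1000110 (base 2) = 70 (decimal)
70 (decimal) = 70 (base 10)


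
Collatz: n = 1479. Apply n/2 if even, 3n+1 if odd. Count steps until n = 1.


1479 → 4438 → 2219 → 6658 → 3329 → 9988 → 4994 → 2497 → 7492 → 3746 → 1873 → 5620 → 2810 → 1405 → 4216 → 2108 → 1054 → 527 → 1582 → 791 → 2374 → 1187 → 3562 → 1781 → 5344 → 2672 → 1336 → 668 → 334 → 167 → 502 → 251 → 754 → 377 → 1132 → 566 → 283 → 850 → 425 → 1276 → 638 → 319 → 958 → 479 → 1438 → 719 → 2158 → 1079 → 3238 → 1619 → 4858 → 2429 → 7288 → 3644 → 1822 → 911 → 2734 → 1367 → 4102 → 2051 → 6154 → 3077 → 9232 → 4616 → 2308 → 1154 → 577 → 1732 → 866 → 433 → 1300 → 650 → 325 → 976 → 488 → 244 → 122 → 61 → 184 → 92 → 46 → 23 → 70 → 35 → 106 → 53 → 160 → 80 → 40 → 20 → 10 → 5 → 16 → 8 → 4 → 2 → 1
Total steps = 96

96 steps


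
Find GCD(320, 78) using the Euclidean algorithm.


320 = 4 * 78 + 8
78 = 9 * 8 + 6
8 = 1 * 6 + 2
6 = 3 * 2 + 0
GCD = 2


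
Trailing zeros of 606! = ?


floor(606/5) = 121
floor(606/25) = 24
floor(606/125) = 4
Total = 149

149 trailing zeros


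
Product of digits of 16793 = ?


1 × 6 × 7 × 9 × 3 = 1134


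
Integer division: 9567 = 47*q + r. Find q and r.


9567 = 47 * 203 + 26
Check: 9541 + 26 = 9567

q = 203, r = 26


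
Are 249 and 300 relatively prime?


Euclidean algorithm:
300 = 1 * 249 + 51
249 = 4 * 51 + 45
51 = 1 * 45 + 6
45 = 7 * 6 + 3
6 = 2 * 3 + 0
GCD(249, 300) = 3

No, not coprime (GCD = 3)


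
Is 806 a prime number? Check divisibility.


806 / 2 = 403 (exact division)
806 is NOT prime.

No, 806 is not prime


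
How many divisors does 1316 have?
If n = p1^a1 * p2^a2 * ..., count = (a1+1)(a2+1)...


1316 = 2^2 × 7^1 × 47^1
d(1316) = (2+1) × (1+1) × (1+1) = 12

12 divisors


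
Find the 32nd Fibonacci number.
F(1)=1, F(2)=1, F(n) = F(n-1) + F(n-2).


Sequence: 1, 1, 2, 3, 5, 8, 13, 21, 34, 55, 89, 144, 233, 377, 610, 987, 1597, 2584, 4181, 6765, 10946, 17711, 28657, 46368, 75025, 121393, 196418, 317811, 514229, 832040, 1346269, 2178309
F(32) = 2178309


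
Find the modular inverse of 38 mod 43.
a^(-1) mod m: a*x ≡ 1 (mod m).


Use the extended Euclidean algorithm on (43, 38); each row r = 43*s + 38*t:
r=43, s=1, t=0
r=38, s=0, t=1
q=1: r=5, s=1, t=-1   [43*(1) + 38*(-1) = 5]
q=7: r=3, s=-7, t=8   [43*(-7) + 38*(8) = 3]
q=1: r=2, s=8, t=-9   [43*(8) + 38*(-9) = 2]
q=1: r=1, s=-15, t=17   [43*(-15) + 38*(17) = 1]
q=2: r=0, s=38, t=-43   [43*(38) + 38*(-43) = 0]
GCD = 1 with t = 17, so 38*(17) ≡ 1 (mod 43)
Inverse = 17 mod 43 = 17
Check: 38 * 17 = 646 ≡ 1 (mod 43)

38^(-1) ≡ 17 (mod 43)


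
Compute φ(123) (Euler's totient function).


123 = 3 × 41
Prime factors: 3, 41
φ(123) = 123 × (1-1/3) × (1-1/41)
= 123 × 2/3 × 40/41 = 80

φ(123) = 80


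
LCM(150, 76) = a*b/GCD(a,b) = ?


GCD(150, 76) = 2
LCM = 150*76/2 = 11400/2 = 5700

LCM = 5700


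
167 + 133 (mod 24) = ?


167 + 133 = 300
300 mod 24 = 12


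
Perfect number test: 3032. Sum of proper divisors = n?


Proper divisors of 3032: 1, 2, 4, 8, 379, 758, 1516
Sum = 1 + 2 + 4 + 8 + 379 + 758 + 1516 = 2668

No, 3032 is not perfect (2668 ≠ 3032)


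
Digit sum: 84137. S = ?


8 + 4 + 1 + 3 + 7 = 23


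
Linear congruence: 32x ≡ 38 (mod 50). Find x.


GCD(32, 50) = 2 divides 38
Divide: 16x ≡ 19 (mod 25)
x ≡ 9 (mod 25)


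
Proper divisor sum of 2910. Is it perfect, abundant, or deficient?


Proper divisors: 1, 2, 3, 5, 6, 10, 15, 30, 97, 194, 291, 485, 582, 970, 1455
Sum = 1 + 2 + 3 + 5 + 6 + 10 + 15 + 30 + 97 + 194 + 291 + 485 + 582 + 970 + 1455 = 4146
4146 > 2910 → abundant

s(2910) = 4146 (abundant)


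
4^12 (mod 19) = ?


4^1 mod 19 = 4
4^2 mod 19 = 16
4^3 mod 19 = 7
4^4 mod 19 = 9
4^5 mod 19 = 17
4^6 mod 19 = 11
4^7 mod 19 = 6
4^8 mod 19 = 5
4^9 mod 19 = 1
4^10 mod 19 = 4
4^11 mod 19 = 16
4^12 mod 19 = 7


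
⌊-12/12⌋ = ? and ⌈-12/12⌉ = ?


-12/12 = -1.0000
floor = -1
ceil = -1

floor = -1, ceil = -1


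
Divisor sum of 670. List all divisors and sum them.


Divisors of 670: 1, 2, 5, 10, 67, 134, 335, 670
Sum = 1 + 2 + 5 + 10 + 67 + 134 + 335 + 670 = 1224

σ(670) = 1224


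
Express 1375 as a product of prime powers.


1375 / 5 = 275
275 / 5 = 55
55 / 5 = 11
11 / 11 = 1
1375 = 5^3 × 11


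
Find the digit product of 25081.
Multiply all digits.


2 × 5 × 0 × 8 × 1 = 0


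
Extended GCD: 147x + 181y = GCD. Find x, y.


Tabular extended Euclidean (each row: r = 147*s + 181*t):
r=147, s=1, t=0
r=181, s=0, t=1
q=0: r=147, s=1, t=0   [147*(1) + 181*(0) = 147]
q=1: r=34, s=-1, t=1   [147*(-1) + 181*(1) = 34]
q=4: r=11, s=5, t=-4   [147*(5) + 181*(-4) = 11]
q=3: r=1, s=-16, t=13   [147*(-16) + 181*(13) = 1]
q=11: r=0, s=181, t=-147   [147*(181) + 181*(-147) = 0]
GCD = 1; from the row with r=1: x=-16, y=13
Check: 147*(-16) + 181*(13) = -2352 + 2353 = 1

GCD = 1, x = -16, y = 13


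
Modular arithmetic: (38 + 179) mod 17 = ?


38 + 179 = 217
217 mod 17 = 13


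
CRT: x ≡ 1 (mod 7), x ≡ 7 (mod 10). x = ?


M = 7*10 = 70
M1 = M/7 = 10, M2 = M/10 = 7
M1^(-1) mod 7 = 5, M2^(-1) mod 10 = 3
x = 1*10*5 + 7*7*3 = 197
197 mod 70 = 57
Check: 57 mod 7 = 1 ✓, 57 mod 10 = 7 ✓

x ≡ 57 (mod 70)


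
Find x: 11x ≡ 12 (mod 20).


GCD(11, 20) = 1, unique solution
a^(-1) mod 20 = 11
x = 11 * 12 mod 20 = 12

x ≡ 12 (mod 20)


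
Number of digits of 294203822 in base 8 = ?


294203822 in base 8 = 2142230656
Number of digits = 10

10 digits (base 8)


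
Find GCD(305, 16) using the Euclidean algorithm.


305 = 19 * 16 + 1
16 = 16 * 1 + 0
GCD = 1


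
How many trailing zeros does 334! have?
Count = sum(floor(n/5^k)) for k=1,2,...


floor(334/5) = 66
floor(334/25) = 13
floor(334/125) = 2
Total = 81

81 trailing zeros


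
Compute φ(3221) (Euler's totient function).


3221 = 3221
Prime factors: 3221
φ(3221) = 3221 × (1-1/3221)
= 3221 × 3220/3221 = 3220

φ(3221) = 3220


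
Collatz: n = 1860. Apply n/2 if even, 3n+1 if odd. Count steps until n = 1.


1860 → 930 → 465 → 1396 → 698 → 349 → 1048 → 524 → 262 → 131 → 394 → 197 → 592 → 296 → 148 → 74 → 37 → 112 → 56 → 28 → 14 → 7 → 22 → 11 → 34 → 17 → 52 → 26 → 13 → 40 → 20 → 10 → 5 → 16 → 8 → 4 → 2 → 1
Total steps = 37

37 steps


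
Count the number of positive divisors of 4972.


4972 = 2^2 × 11^1 × 113^1
d(4972) = (2+1) × (1+1) × (1+1) = 12

12 divisors


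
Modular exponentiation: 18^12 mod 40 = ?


18^1 mod 40 = 18
18^2 mod 40 = 4
18^3 mod 40 = 32
18^4 mod 40 = 16
18^5 mod 40 = 8
18^6 mod 40 = 24
18^7 mod 40 = 32
18^8 mod 40 = 16
18^9 mod 40 = 8
18^10 mod 40 = 24
18^11 mod 40 = 32
18^12 mod 40 = 16


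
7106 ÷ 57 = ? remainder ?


7106 = 57 * 124 + 38
Check: 7068 + 38 = 7106

q = 124, r = 38


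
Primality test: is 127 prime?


Check divisors up to sqrt(127) = 11.2694
No divisors found.
127 is prime.

Yes, 127 is prime


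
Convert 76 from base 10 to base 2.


76 (base 10) = 76 (decimal)
76 (decimal) = 1001100 (base 2)


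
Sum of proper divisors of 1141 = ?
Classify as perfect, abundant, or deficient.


Proper divisors: 1, 7, 163
Sum = 1 + 7 + 163 = 171
171 < 1141 → deficient

s(1141) = 171 (deficient)


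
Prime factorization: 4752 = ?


4752 / 2 = 2376
2376 / 2 = 1188
1188 / 2 = 594
594 / 2 = 297
297 / 3 = 99
99 / 3 = 33
33 / 3 = 11
11 / 11 = 1
4752 = 2^4 × 3^3 × 11


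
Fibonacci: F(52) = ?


Sequence: 1, 1, 2, 3, 5, 8, 13, 21, 34, 55, 89, 144, 233, 377, 610, 987, 1597, 2584, 4181, 6765, 10946, 17711, 28657, 46368, 75025, 121393, 196418, 317811, 514229, 832040, 1346269, 2178309, 3524578, 5702887, 9227465, 14930352, 24157817, 39088169, 63245986, 102334155, 165580141, 267914296, 433494437, 701408733, 1134903170, 1836311903, 2971215073, 4807526976, 7778742049, 12586269025, 20365011074, 32951280099
F(52) = 32951280099


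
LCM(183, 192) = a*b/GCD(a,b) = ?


GCD(183, 192) = 3
LCM = 183*192/3 = 35136/3 = 11712

LCM = 11712


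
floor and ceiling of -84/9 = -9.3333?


-84/9 = -9.3333
floor = -10
ceil = -9

floor = -10, ceil = -9


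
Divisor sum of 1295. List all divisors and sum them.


Divisors of 1295: 1, 5, 7, 35, 37, 185, 259, 1295
Sum = 1 + 5 + 7 + 35 + 37 + 185 + 259 + 1295 = 1824

σ(1295) = 1824


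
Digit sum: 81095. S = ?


8 + 1 + 0 + 9 + 5 = 23


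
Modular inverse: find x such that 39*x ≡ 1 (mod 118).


Use the extended Euclidean algorithm on (118, 39); each row r = 118*s + 39*t:
r=118, s=1, t=0
r=39, s=0, t=1
q=3: r=1, s=1, t=-3   [118*(1) + 39*(-3) = 1]
q=39: r=0, s=-39, t=118   [118*(-39) + 39*(118) = 0]
GCD = 1 with t = -3, so 39*(-3) ≡ 1 (mod 118)
Inverse = -3 mod 118 = 115
Check: 39 * 115 = 4485 ≡ 1 (mod 118)

39^(-1) ≡ 115 (mod 118)


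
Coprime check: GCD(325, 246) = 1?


Euclidean algorithm:
325 = 1 * 246 + 79
246 = 3 * 79 + 9
79 = 8 * 9 + 7
9 = 1 * 7 + 2
7 = 3 * 2 + 1
2 = 2 * 1 + 0
GCD(325, 246) = 1

Yes, coprime (GCD = 1)


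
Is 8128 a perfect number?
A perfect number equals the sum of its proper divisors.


Proper divisors of 8128: 1, 2, 4, 8, 16, 32, 64, 127, 254, 508, 1016, 2032, 4064
Sum = 1 + 2 + 4 + 8 + 16 + 32 + 64 + 127 + 254 + 508 + 1016 + 2032 + 4064 = 8128

Yes, 8128 is perfect (8128 = 8128)


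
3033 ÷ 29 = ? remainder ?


3033 = 29 * 104 + 17
Check: 3016 + 17 = 3033

q = 104, r = 17


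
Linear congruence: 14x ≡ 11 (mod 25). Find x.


GCD(14, 25) = 1, unique solution
a^(-1) mod 25 = 9
x = 9 * 11 mod 25 = 24

x ≡ 24 (mod 25)


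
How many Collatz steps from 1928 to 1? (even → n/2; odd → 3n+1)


1928 → 964 → 482 → 241 → 724 → 362 → 181 → 544 → 272 → 136 → 68 → 34 → 17 → 52 → 26 → 13 → 40 → 20 → 10 → 5 → 16 → 8 → 4 → 2 → 1
Total steps = 24

24 steps


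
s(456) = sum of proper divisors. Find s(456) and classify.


Proper divisors: 1, 2, 3, 4, 6, 8, 12, 19, 24, 38, 57, 76, 114, 152, 228
Sum = 1 + 2 + 3 + 4 + 6 + 8 + 12 + 19 + 24 + 38 + 57 + 76 + 114 + 152 + 228 = 744
744 > 456 → abundant

s(456) = 744 (abundant)


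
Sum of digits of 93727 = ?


9 + 3 + 7 + 2 + 7 = 28


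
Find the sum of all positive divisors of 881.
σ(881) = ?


Divisors of 881: 1, 881
Sum = 1 + 881 = 882

σ(881) = 882


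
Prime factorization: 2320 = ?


2320 / 2 = 1160
1160 / 2 = 580
580 / 2 = 290
290 / 2 = 145
145 / 5 = 29
29 / 29 = 1
2320 = 2^4 × 5 × 29


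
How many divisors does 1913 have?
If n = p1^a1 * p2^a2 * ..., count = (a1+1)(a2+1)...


1913 = 1913^1
d(1913) = (1+1) = 2

2 divisors


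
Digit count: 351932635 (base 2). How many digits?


351932635 in base 2 = 10100111110100001000011011011
Number of digits = 29

29 digits (base 2)


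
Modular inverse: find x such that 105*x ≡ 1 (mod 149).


Use the extended Euclidean algorithm on (149, 105); each row r = 149*s + 105*t:
r=149, s=1, t=0
r=105, s=0, t=1
q=1: r=44, s=1, t=-1   [149*(1) + 105*(-1) = 44]
q=2: r=17, s=-2, t=3   [149*(-2) + 105*(3) = 17]
q=2: r=10, s=5, t=-7   [149*(5) + 105*(-7) = 10]
q=1: r=7, s=-7, t=10   [149*(-7) + 105*(10) = 7]
q=1: r=3, s=12, t=-17   [149*(12) + 105*(-17) = 3]
q=2: r=1, s=-31, t=44   [149*(-31) + 105*(44) = 1]
q=3: r=0, s=105, t=-149   [149*(105) + 105*(-149) = 0]
GCD = 1 with t = 44, so 105*(44) ≡ 1 (mod 149)
Inverse = 44 mod 149 = 44
Check: 105 * 44 = 4620 ≡ 1 (mod 149)

105^(-1) ≡ 44 (mod 149)


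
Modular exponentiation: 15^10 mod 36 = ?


15^1 mod 36 = 15
15^2 mod 36 = 9
15^3 mod 36 = 27
15^4 mod 36 = 9
15^5 mod 36 = 27
15^6 mod 36 = 9
15^7 mod 36 = 27
15^8 mod 36 = 9
15^9 mod 36 = 27
15^10 mod 36 = 9


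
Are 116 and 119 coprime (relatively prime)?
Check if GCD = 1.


Euclidean algorithm:
119 = 1 * 116 + 3
116 = 38 * 3 + 2
3 = 1 * 2 + 1
2 = 2 * 1 + 0
GCD(116, 119) = 1

Yes, coprime (GCD = 1)


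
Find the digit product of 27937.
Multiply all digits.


2 × 7 × 9 × 3 × 7 = 2646


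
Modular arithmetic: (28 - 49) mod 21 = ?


28 - 49 = -21
-21 mod 21 = 0


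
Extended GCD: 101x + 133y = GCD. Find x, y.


Tabular extended Euclidean (each row: r = 101*s + 133*t):
r=101, s=1, t=0
r=133, s=0, t=1
q=0: r=101, s=1, t=0   [101*(1) + 133*(0) = 101]
q=1: r=32, s=-1, t=1   [101*(-1) + 133*(1) = 32]
q=3: r=5, s=4, t=-3   [101*(4) + 133*(-3) = 5]
q=6: r=2, s=-25, t=19   [101*(-25) + 133*(19) = 2]
q=2: r=1, s=54, t=-41   [101*(54) + 133*(-41) = 1]
q=2: r=0, s=-133, t=101   [101*(-133) + 133*(101) = 0]
GCD = 1; from the row with r=1: x=54, y=-41
Check: 101*(54) + 133*(-41) = 5454 - 5453 = 1

GCD = 1, x = 54, y = -41


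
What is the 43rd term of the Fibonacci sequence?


Sequence: 1, 1, 2, 3, 5, 8, 13, 21, 34, 55, 89, 144, 233, 377, 610, 987, 1597, 2584, 4181, 6765, 10946, 17711, 28657, 46368, 75025, 121393, 196418, 317811, 514229, 832040, 1346269, 2178309, 3524578, 5702887, 9227465, 14930352, 24157817, 39088169, 63245986, 102334155, 165580141, 267914296, 433494437
F(43) = 433494437


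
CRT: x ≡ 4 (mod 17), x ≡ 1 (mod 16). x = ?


M = 17*16 = 272
M1 = M/17 = 16, M2 = M/16 = 17
M1^(-1) mod 17 = 16, M2^(-1) mod 16 = 1
x = 4*16*16 + 1*17*1 = 1041
1041 mod 272 = 225
Check: 225 mod 17 = 4 ✓, 225 mod 16 = 1 ✓

x ≡ 225 (mod 272)


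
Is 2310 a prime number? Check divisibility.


2310 / 2 = 1155 (exact division)
2310 is NOT prime.

No, 2310 is not prime


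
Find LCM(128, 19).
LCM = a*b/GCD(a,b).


GCD(128, 19) = 1
LCM = 128*19/1 = 2432/1 = 2432

LCM = 2432


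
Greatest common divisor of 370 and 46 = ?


370 = 8 * 46 + 2
46 = 23 * 2 + 0
GCD = 2


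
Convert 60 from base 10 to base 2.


60 (base 10) = 60 (decimal)
60 (decimal) = 111100 (base 2)


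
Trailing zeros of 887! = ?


floor(887/5) = 177
floor(887/25) = 35
floor(887/125) = 7
floor(887/625) = 1
Total = 220

220 trailing zeros


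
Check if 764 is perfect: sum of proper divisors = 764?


Proper divisors of 764: 1, 2, 4, 191, 382
Sum = 1 + 2 + 4 + 191 + 382 = 580

No, 764 is not perfect (580 ≠ 764)


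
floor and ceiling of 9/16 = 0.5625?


9/16 = 0.5625
floor = 0
ceil = 1

floor = 0, ceil = 1


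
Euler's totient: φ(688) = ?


688 = 2^4 × 43
Prime factors: 2, 43
φ(688) = 688 × (1-1/2) × (1-1/43)
= 688 × 1/2 × 42/43 = 336

φ(688) = 336


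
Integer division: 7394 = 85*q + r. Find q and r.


7394 = 85 * 86 + 84
Check: 7310 + 84 = 7394

q = 86, r = 84


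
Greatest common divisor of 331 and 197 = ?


331 = 1 * 197 + 134
197 = 1 * 134 + 63
134 = 2 * 63 + 8
63 = 7 * 8 + 7
8 = 1 * 7 + 1
7 = 7 * 1 + 0
GCD = 1


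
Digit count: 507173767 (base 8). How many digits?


507173767 in base 8 = 3616555607
Number of digits = 10

10 digits (base 8)


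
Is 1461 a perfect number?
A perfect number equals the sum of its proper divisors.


Proper divisors of 1461: 1, 3, 487
Sum = 1 + 3 + 487 = 491

No, 1461 is not perfect (491 ≠ 1461)


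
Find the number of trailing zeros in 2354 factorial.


floor(2354/5) = 470
floor(2354/25) = 94
floor(2354/125) = 18
floor(2354/625) = 3
Total = 585

585 trailing zeros


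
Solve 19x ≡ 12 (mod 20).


GCD(19, 20) = 1, unique solution
a^(-1) mod 20 = 19
x = 19 * 12 mod 20 = 8

x ≡ 8 (mod 20)


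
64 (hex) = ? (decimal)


64 (base 16) = 100 (decimal)
100 (decimal) = 100 (base 10)


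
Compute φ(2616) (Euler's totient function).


2616 = 2^3 × 3 × 109
Prime factors: 2, 3, 109
φ(2616) = 2616 × (1-1/2) × (1-1/3) × (1-1/109)
= 2616 × 1/2 × 2/3 × 108/109 = 864

φ(2616) = 864


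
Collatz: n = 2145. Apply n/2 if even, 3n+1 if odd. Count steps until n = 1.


2145 → 6436 → 3218 → 1609 → 4828 → 2414 → 1207 → 3622 → 1811 → 5434 → 2717 → 8152 → 4076 → 2038 → 1019 → 3058 → 1529 → 4588 → 2294 → 1147 → 3442 → 1721 → 5164 → 2582 → 1291 → 3874 → 1937 → 5812 → 2906 → 1453 → 4360 → 2180 → 1090 → 545 → 1636 → 818 → 409 → 1228 → 614 → 307 → 922 → 461 → 1384 → 692 → 346 → 173 → 520 → 260 → 130 → 65 → 196 → 98 → 49 → 148 → 74 → 37 → 112 → 56 → 28 → 14 → 7 → 22 → 11 → 34 → 17 → 52 → 26 → 13 → 40 → 20 → 10 → 5 → 16 → 8 → 4 → 2 → 1
Total steps = 76

76 steps


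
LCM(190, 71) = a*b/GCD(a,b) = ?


GCD(190, 71) = 1
LCM = 190*71/1 = 13490/1 = 13490

LCM = 13490


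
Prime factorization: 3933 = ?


3933 / 3 = 1311
1311 / 3 = 437
437 / 19 = 23
23 / 23 = 1
3933 = 3^2 × 19 × 23


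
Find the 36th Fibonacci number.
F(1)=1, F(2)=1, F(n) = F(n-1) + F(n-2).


Sequence: 1, 1, 2, 3, 5, 8, 13, 21, 34, 55, 89, 144, 233, 377, 610, 987, 1597, 2584, 4181, 6765, 10946, 17711, 28657, 46368, 75025, 121393, 196418, 317811, 514229, 832040, 1346269, 2178309, 3524578, 5702887, 9227465, 14930352
F(36) = 14930352


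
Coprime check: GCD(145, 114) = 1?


Euclidean algorithm:
145 = 1 * 114 + 31
114 = 3 * 31 + 21
31 = 1 * 21 + 10
21 = 2 * 10 + 1
10 = 10 * 1 + 0
GCD(145, 114) = 1

Yes, coprime (GCD = 1)


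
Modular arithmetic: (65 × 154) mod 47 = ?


65 × 154 = 10010
10010 mod 47 = 46


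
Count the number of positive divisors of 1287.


1287 = 3^2 × 11^1 × 13^1
d(1287) = (2+1) × (1+1) × (1+1) = 12

12 divisors


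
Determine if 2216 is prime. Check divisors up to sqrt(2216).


2216 / 2 = 1108 (exact division)
2216 is NOT prime.

No, 2216 is not prime


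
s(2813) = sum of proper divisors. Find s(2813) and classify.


Proper divisors: 1, 29, 97
Sum = 1 + 29 + 97 = 127
127 < 2813 → deficient

s(2813) = 127 (deficient)


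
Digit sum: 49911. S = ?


4 + 9 + 9 + 1 + 1 = 24


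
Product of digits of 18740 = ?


1 × 8 × 7 × 4 × 0 = 0


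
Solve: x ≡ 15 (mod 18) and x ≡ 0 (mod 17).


M = 18*17 = 306
M1 = M/18 = 17, M2 = M/17 = 18
M1^(-1) mod 18 = 17, M2^(-1) mod 17 = 1
x = 15*17*17 + 0*18*1 = 4335
4335 mod 306 = 51
Check: 51 mod 18 = 15 ✓, 51 mod 17 = 0 ✓

x ≡ 51 (mod 306)


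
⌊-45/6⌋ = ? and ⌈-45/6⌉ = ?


-45/6 = -7.5000
floor = -8
ceil = -7

floor = -8, ceil = -7


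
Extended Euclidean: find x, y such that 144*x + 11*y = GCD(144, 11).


Tabular extended Euclidean (each row: r = 144*s + 11*t):
r=144, s=1, t=0
r=11, s=0, t=1
q=13: r=1, s=1, t=-13   [144*(1) + 11*(-13) = 1]
q=11: r=0, s=-11, t=144   [144*(-11) + 11*(144) = 0]
GCD = 1; from the row with r=1: x=1, y=-13
Check: 144*(1) + 11*(-13) = 144 - 143 = 1

GCD = 1, x = 1, y = -13


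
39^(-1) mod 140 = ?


Use the extended Euclidean algorithm on (140, 39); each row r = 140*s + 39*t:
r=140, s=1, t=0
r=39, s=0, t=1
q=3: r=23, s=1, t=-3   [140*(1) + 39*(-3) = 23]
q=1: r=16, s=-1, t=4   [140*(-1) + 39*(4) = 16]
q=1: r=7, s=2, t=-7   [140*(2) + 39*(-7) = 7]
q=2: r=2, s=-5, t=18   [140*(-5) + 39*(18) = 2]
q=3: r=1, s=17, t=-61   [140*(17) + 39*(-61) = 1]
q=2: r=0, s=-39, t=140   [140*(-39) + 39*(140) = 0]
GCD = 1 with t = -61, so 39*(-61) ≡ 1 (mod 140)
Inverse = -61 mod 140 = 79
Check: 39 * 79 = 3081 ≡ 1 (mod 140)

39^(-1) ≡ 79 (mod 140)


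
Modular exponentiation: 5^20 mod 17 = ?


5^1 mod 17 = 5
5^2 mod 17 = 8
5^3 mod 17 = 6
5^4 mod 17 = 13
5^5 mod 17 = 14
5^6 mod 17 = 2
5^7 mod 17 = 10
5^8 mod 17 = 16
5^9 mod 17 = 12
5^10 mod 17 = 9
5^11 mod 17 = 11
5^12 mod 17 = 4
5^13 mod 17 = 3
5^14 mod 17 = 15
5^15 mod 17 = 7
5^16 mod 17 = 1
5^17 mod 17 = 5
5^18 mod 17 = 8
5^19 mod 17 = 6
5^20 mod 17 = 13


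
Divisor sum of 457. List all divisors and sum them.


Divisors of 457: 1, 457
Sum = 1 + 457 = 458

σ(457) = 458


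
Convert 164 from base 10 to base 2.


164 (base 10) = 164 (decimal)
164 (decimal) = 10100100 (base 2)


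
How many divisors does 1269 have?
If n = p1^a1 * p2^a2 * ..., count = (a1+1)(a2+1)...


1269 = 3^3 × 47^1
d(1269) = (3+1) × (1+1) = 8

8 divisors


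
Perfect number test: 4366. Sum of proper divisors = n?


Proper divisors of 4366: 1, 2, 37, 59, 74, 118, 2183
Sum = 1 + 2 + 37 + 59 + 74 + 118 + 2183 = 2474

No, 4366 is not perfect (2474 ≠ 4366)


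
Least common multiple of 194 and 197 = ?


GCD(194, 197) = 1
LCM = 194*197/1 = 38218/1 = 38218

LCM = 38218


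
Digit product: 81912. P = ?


8 × 1 × 9 × 1 × 2 = 144


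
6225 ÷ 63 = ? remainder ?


6225 = 63 * 98 + 51
Check: 6174 + 51 = 6225

q = 98, r = 51


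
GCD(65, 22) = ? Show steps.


65 = 2 * 22 + 21
22 = 1 * 21 + 1
21 = 21 * 1 + 0
GCD = 1


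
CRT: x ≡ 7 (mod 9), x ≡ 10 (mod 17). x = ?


M = 9*17 = 153
M1 = M/9 = 17, M2 = M/17 = 9
M1^(-1) mod 9 = 8, M2^(-1) mod 17 = 2
x = 7*17*8 + 10*9*2 = 1132
1132 mod 153 = 61
Check: 61 mod 9 = 7 ✓, 61 mod 17 = 10 ✓

x ≡ 61 (mod 153)


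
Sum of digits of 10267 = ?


1 + 0 + 2 + 6 + 7 = 16


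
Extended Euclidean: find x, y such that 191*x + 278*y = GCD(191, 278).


Tabular extended Euclidean (each row: r = 191*s + 278*t):
r=191, s=1, t=0
r=278, s=0, t=1
q=0: r=191, s=1, t=0   [191*(1) + 278*(0) = 191]
q=1: r=87, s=-1, t=1   [191*(-1) + 278*(1) = 87]
q=2: r=17, s=3, t=-2   [191*(3) + 278*(-2) = 17]
q=5: r=2, s=-16, t=11   [191*(-16) + 278*(11) = 2]
q=8: r=1, s=131, t=-90   [191*(131) + 278*(-90) = 1]
q=2: r=0, s=-278, t=191   [191*(-278) + 278*(191) = 0]
GCD = 1; from the row with r=1: x=131, y=-90
Check: 191*(131) + 278*(-90) = 25021 - 25020 = 1

GCD = 1, x = 131, y = -90


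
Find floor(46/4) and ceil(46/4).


46/4 = 11.5000
floor = 11
ceil = 12

floor = 11, ceil = 12


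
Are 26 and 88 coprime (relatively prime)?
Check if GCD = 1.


Euclidean algorithm:
88 = 3 * 26 + 10
26 = 2 * 10 + 6
10 = 1 * 6 + 4
6 = 1 * 4 + 2
4 = 2 * 2 + 0
GCD(26, 88) = 2

No, not coprime (GCD = 2)


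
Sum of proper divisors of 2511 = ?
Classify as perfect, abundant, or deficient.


Proper divisors: 1, 3, 9, 27, 31, 81, 93, 279, 837
Sum = 1 + 3 + 9 + 27 + 31 + 81 + 93 + 279 + 837 = 1361
1361 < 2511 → deficient

s(2511) = 1361 (deficient)


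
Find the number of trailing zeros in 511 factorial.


floor(511/5) = 102
floor(511/25) = 20
floor(511/125) = 4
Total = 126

126 trailing zeros


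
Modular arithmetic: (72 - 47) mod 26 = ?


72 - 47 = 25
25 mod 26 = 25


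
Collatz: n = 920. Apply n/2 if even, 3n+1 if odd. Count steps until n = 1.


920 → 460 → 230 → 115 → 346 → 173 → 520 → 260 → 130 → 65 → 196 → 98 → 49 → 148 → 74 → 37 → 112 → 56 → 28 → 14 → 7 → 22 → 11 → 34 → 17 → 52 → 26 → 13 → 40 → 20 → 10 → 5 → 16 → 8 → 4 → 2 → 1
Total steps = 36

36 steps


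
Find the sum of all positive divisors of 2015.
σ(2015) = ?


Divisors of 2015: 1, 5, 13, 31, 65, 155, 403, 2015
Sum = 1 + 5 + 13 + 31 + 65 + 155 + 403 + 2015 = 2688

σ(2015) = 2688


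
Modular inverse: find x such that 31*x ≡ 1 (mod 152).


Use the extended Euclidean algorithm on (152, 31); each row r = 152*s + 31*t:
r=152, s=1, t=0
r=31, s=0, t=1
q=4: r=28, s=1, t=-4   [152*(1) + 31*(-4) = 28]
q=1: r=3, s=-1, t=5   [152*(-1) + 31*(5) = 3]
q=9: r=1, s=10, t=-49   [152*(10) + 31*(-49) = 1]
q=3: r=0, s=-31, t=152   [152*(-31) + 31*(152) = 0]
GCD = 1 with t = -49, so 31*(-49) ≡ 1 (mod 152)
Inverse = -49 mod 152 = 103
Check: 31 * 103 = 3193 ≡ 1 (mod 152)

31^(-1) ≡ 103 (mod 152)


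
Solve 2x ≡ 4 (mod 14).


GCD(2, 14) = 2 divides 4
Divide: 1x ≡ 2 (mod 7)
x ≡ 2 (mod 7)


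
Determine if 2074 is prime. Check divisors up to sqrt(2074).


2074 / 2 = 1037 (exact division)
2074 is NOT prime.

No, 2074 is not prime


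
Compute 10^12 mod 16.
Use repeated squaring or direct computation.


10^1 mod 16 = 10
10^2 mod 16 = 4
10^3 mod 16 = 8
10^4 mod 16 = 0
10^5 mod 16 = 0
10^6 mod 16 = 0
10^7 mod 16 = 0
10^8 mod 16 = 0
10^9 mod 16 = 0
10^10 mod 16 = 0
10^11 mod 16 = 0
10^12 mod 16 = 0


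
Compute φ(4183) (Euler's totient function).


4183 = 47 × 89
Prime factors: 47, 89
φ(4183) = 4183 × (1-1/47) × (1-1/89)
= 4183 × 46/47 × 88/89 = 4048

φ(4183) = 4048


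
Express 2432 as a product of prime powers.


2432 / 2 = 1216
1216 / 2 = 608
608 / 2 = 304
304 / 2 = 152
152 / 2 = 76
76 / 2 = 38
38 / 2 = 19
19 / 19 = 1
2432 = 2^7 × 19


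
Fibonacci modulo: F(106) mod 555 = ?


F(k) mod 555 for k=1..106:
1, 1, 2, 3, 5, 8, 13, 21, 34, 55, 89, 144, 233, 377, 55, 432, 487, 364, 296, 105, 401, 506, 352, 303, 100, 403, 503, 351, 299, 95, 394, 489, 328, 262, 35, 297, 332, 74, 406, 480, 331, 256, 32, 288, 320, 53, 373, 426, 244, 115, 359, 474, 278, 197, 475, 117, 37, 154, 191, 345, 536, 326, 307, 78, 385, 463, 293, 201, 494, 140, 79, 219, 298, 517, 260, 222, 482, 149, 76, 225, 301, 526, 272, 243, 515, 203, 163, 366, 529, 340, 314, 99, 413, 512, 370, 327, 142, 469, 56, 525, 26, 551, 22, 18, 40, 58
F(106) mod 555 = 58


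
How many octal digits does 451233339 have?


451233339 in base 8 = 3271243073
Number of digits = 10

10 digits (base 8)


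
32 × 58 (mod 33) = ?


32 × 58 = 1856
1856 mod 33 = 8


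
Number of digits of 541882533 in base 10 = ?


541882533 has 9 digits in base 10
floor(log10(541882533)) + 1 = floor(8.7339) + 1 = 9

9 digits (base 10)


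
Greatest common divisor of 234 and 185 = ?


234 = 1 * 185 + 49
185 = 3 * 49 + 38
49 = 1 * 38 + 11
38 = 3 * 11 + 5
11 = 2 * 5 + 1
5 = 5 * 1 + 0
GCD = 1


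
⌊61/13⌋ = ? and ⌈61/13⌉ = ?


61/13 = 4.6923
floor = 4
ceil = 5

floor = 4, ceil = 5


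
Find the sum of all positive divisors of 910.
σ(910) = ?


Divisors of 910: 1, 2, 5, 7, 10, 13, 14, 26, 35, 65, 70, 91, 130, 182, 455, 910
Sum = 1 + 2 + 5 + 7 + 10 + 13 + 14 + 26 + 35 + 65 + 70 + 91 + 130 + 182 + 455 + 910 = 2016

σ(910) = 2016


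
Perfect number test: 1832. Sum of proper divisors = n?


Proper divisors of 1832: 1, 2, 4, 8, 229, 458, 916
Sum = 1 + 2 + 4 + 8 + 229 + 458 + 916 = 1618

No, 1832 is not perfect (1618 ≠ 1832)


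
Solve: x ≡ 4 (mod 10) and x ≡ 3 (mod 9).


M = 10*9 = 90
M1 = M/10 = 9, M2 = M/9 = 10
M1^(-1) mod 10 = 9, M2^(-1) mod 9 = 1
x = 4*9*9 + 3*10*1 = 354
354 mod 90 = 84
Check: 84 mod 10 = 4 ✓, 84 mod 9 = 3 ✓

x ≡ 84 (mod 90)


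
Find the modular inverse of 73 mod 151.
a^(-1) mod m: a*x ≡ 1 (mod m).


Use the extended Euclidean algorithm on (151, 73); each row r = 151*s + 73*t:
r=151, s=1, t=0
r=73, s=0, t=1
q=2: r=5, s=1, t=-2   [151*(1) + 73*(-2) = 5]
q=14: r=3, s=-14, t=29   [151*(-14) + 73*(29) = 3]
q=1: r=2, s=15, t=-31   [151*(15) + 73*(-31) = 2]
q=1: r=1, s=-29, t=60   [151*(-29) + 73*(60) = 1]
q=2: r=0, s=73, t=-151   [151*(73) + 73*(-151) = 0]
GCD = 1 with t = 60, so 73*(60) ≡ 1 (mod 151)
Inverse = 60 mod 151 = 60
Check: 73 * 60 = 4380 ≡ 1 (mod 151)

73^(-1) ≡ 60 (mod 151)


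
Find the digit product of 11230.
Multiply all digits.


1 × 1 × 2 × 3 × 0 = 0


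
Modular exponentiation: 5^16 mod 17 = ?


5^1 mod 17 = 5
5^2 mod 17 = 8
5^3 mod 17 = 6
5^4 mod 17 = 13
5^5 mod 17 = 14
5^6 mod 17 = 2
5^7 mod 17 = 10
5^8 mod 17 = 16
5^9 mod 17 = 12
5^10 mod 17 = 9
5^11 mod 17 = 11
5^12 mod 17 = 4
5^13 mod 17 = 3
5^14 mod 17 = 15
5^15 mod 17 = 7
5^16 mod 17 = 1


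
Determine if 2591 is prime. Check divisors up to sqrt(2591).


Check divisors up to sqrt(2591) = 50.9019
No divisors found.
2591 is prime.

Yes, 2591 is prime


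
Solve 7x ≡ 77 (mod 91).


GCD(7, 91) = 7 divides 77
Divide: 1x ≡ 11 (mod 13)
x ≡ 11 (mod 13)


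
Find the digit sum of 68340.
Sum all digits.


6 + 8 + 3 + 4 + 0 = 21
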